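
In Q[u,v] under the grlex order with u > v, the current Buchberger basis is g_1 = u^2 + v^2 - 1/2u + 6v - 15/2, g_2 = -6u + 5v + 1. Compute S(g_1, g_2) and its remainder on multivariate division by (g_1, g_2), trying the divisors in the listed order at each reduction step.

S(g_1, g_2) = 5/6uv + v^2 - 1/3u + 6v - 15/2; remainder on division = 61/36v^2 + 211/36v - 68/9.

lcm(LM(g_1), LM(g_2)) = u^2.
S = (lcm/LT(g_1))·g_1 − (lcm/LT(g_2))·g_2 = 5/6uv + v^2 - 1/3u + 6v - 15/2.
Reduce S modulo (g_1, g_2) in that order:
  leading term uv: subtract (-5/36v)·g_2 from 5/6uv + v^2 - 1/3u + 6v - 15/2 → 61/36v^2 - 1/3u + 221/36v - 15/2
  leading term v^2: no divisor's leading term divides it; move 61/36v^2 to the remainder.
  leading term u: subtract (1/18)·g_2 from -1/3u + 221/36v - 15/2 → 211/36v - 68/9
  leading term v: no divisor's leading term divides it; move 211/36v to the remainder.
  leading term 1: no divisor's leading term divides it; move -68/9 to the remainder.
The remainder 61/36v^2 + 211/36v - 68/9 is nonzero, so it would be added as the next basis element.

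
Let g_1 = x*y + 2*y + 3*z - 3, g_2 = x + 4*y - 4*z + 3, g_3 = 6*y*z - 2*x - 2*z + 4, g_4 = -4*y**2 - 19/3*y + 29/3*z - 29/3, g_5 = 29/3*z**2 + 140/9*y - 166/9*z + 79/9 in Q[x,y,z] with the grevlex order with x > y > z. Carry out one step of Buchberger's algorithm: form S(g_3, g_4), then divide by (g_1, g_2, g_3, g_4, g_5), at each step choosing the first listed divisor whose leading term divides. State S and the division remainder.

S(g_3, g_4) = -1/3*x*y - 23/12*y*z + 29/12*z**2 + 2/3*y - 29/12*z; remainder on division = 0.

lcm(LM(g_3), LM(g_4)) = y**2*z.
S = (lcm/LT(g_3))·g_3 − (lcm/LT(g_4))·g_4 = -1/3*x*y - 23/12*y*z + 29/12*z**2 + 2/3*y - 29/12*z.
Reduce S modulo (g_1, g_2, g_3, g_4, g_5) in that order:
  leading term x*y: subtract (-1/3)·g_1 from -1/3*x*y - 23/12*y*z + 29/12*z**2 + 2/3*y - 29/12*z → -23/12*y*z + 29/12*z**2 + 4/3*y - 17/12*z - 1
  leading term y*z: subtract (-23/72)·g_3 from -23/12*y*z + 29/12*z**2 + 4/3*y - 17/12*z - 1 → 29/12*z**2 - 23/36*x + 4/3*y - 37/18*z + 5/18
  leading term z**2: subtract (1/4)·g_5 from 29/12*z**2 - 23/36*x + 4/3*y - 37/18*z + 5/18 → -23/36*x - 23/9*y + 23/9*z - 23/12
  leading term x: subtract (-23/36)·g_2 from -23/36*x - 23/9*y + 23/9*z - 23/12 → 0
The remainder is 0, so this S-polynomial contributes no new basis element.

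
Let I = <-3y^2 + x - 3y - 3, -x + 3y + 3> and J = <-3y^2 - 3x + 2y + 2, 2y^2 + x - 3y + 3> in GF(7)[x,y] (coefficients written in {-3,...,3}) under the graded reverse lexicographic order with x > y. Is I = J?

No, the ideals differ.

For a fixed monomial order, each ideal has a unique reduced Gröbner basis; comparing bases decides equality.
Buchberger on the first generating set:
f_1 = -3y^2 + x - 3y - 3, LT = y^2.
f_2 = -x + 3y + 3, LT = x.

The S-polynomials (S(f_1,f_2)) all reduce to 0 modulo the current basis, so we have a Gröbner basis.
Inter-reduce: drop elements whose leading term is divisible by another's, tail-reduce, and make monic.
Reduced Gröbner basis: {y^2, x - 3y - 3}.

Buchberger on the second generating set:
h_1 = -3y^2 - 3x + 2y + 2, LT = y^2.
h_2 = 2y^2 + x - 3y + 3, LT = y^2.

S(h_1,h_2): lcm = y^2. S = -3x + 2y - 1.
  leading term x: no divisor's leading term divides it; move -3x to the remainder.
  leading term y: no divisor's leading term divides it; move 2y to the remainder.
  leading term 1: no divisor's leading term divides it; move -1 to the remainder.
  remainder -3x + 2y - 1 ≠ 0; add k_3 = -3x + 2y - 1 to the basis.

The other S-polynomials (S(h_1,k_3), S(h_2,k_3)) all reduce to 0 modulo the current basis, so we have a Gröbner basis.
Inter-reduce: drop elements whose leading term is divisible by another's, tail-reduce, and make monic.
Reduced Gröbner basis: {y^2 - 1, x - 3y - 2}.

These differ, so the ideals are not equal.
The same test decides containment: I ⊆ J iff every generator of I reduces to 0 modulo a Gröbner basis of J.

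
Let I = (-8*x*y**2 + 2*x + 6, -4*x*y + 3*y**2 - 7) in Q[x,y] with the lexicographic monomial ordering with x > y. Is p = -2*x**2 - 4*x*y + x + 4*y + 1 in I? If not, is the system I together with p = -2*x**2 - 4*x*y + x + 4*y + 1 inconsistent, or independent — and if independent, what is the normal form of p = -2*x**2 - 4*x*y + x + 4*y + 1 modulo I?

-2*x**2 - 4*x*y + x + 4*y + 1 is independent of I; its normal form modulo I is 21*y**3 + 51/8*y**2 - 99/2*y - 279/8.

First compute the reduced Gröbner basis of I by Buchberger's algorithm.
f_1 = -8*x*y**2 + 2*x + 6, LT = x*y**2.
f_2 = -4*x*y + 3*y**2 - 7, LT = x*y.

S(f_1,f_2): lcm = x*y**2. S = -1/4*x + 3/4*y**3 - 7/4*y - 3/4.
  leading term x: no divisor's leading term divides it; move -1/4*x to the remainder.
  leading term y**3: no divisor's leading term divides it; move 3/4*y**3 to the remainder.
  leading term y: no divisor's leading term divides it; move -7/4*y to the remainder.
  leading term 1: no divisor's leading term divides it; move -3/4 to the remainder.
  remainder -1/4*x + 3/4*y**3 - 7/4*y - 3/4 ≠ 0; add h_3 = -1/4*x + 3/4*y**3 - 7/4*y - 3/4 to the basis.

S(f_1,h_3): lcm = x*y**2. S = -1/4*x + 3*y**5 - 7*y**3 - 3*y**2 - 3/4.
  leading term x: subtract (1)·h_3 from -1/4*x + 3*y**5 - 7*y**3 - 3*y**2 - 3/4 → 3*y**5 - 31/4*y**3 - 3*y**2 + 7/4*y
  leading term y**5: no divisor's leading term divides it; move 3*y**5 to the remainder.
  leading term y**3: no divisor's leading term divides it; move -31/4*y**3 to the remainder.
  leading term y**2: no divisor's leading term divides it; move -3*y**2 to the remainder.
  leading term y: no divisor's leading term divides it; move 7/4*y to the remainder.
  remainder 3*y**5 - 31/4*y**3 - 3*y**2 + 7/4*y ≠ 0; add h_4 = 3*y**5 - 31/4*y**3 - 3*y**2 + 7/4*y to the basis.

S(f_2,h_3): lcm = x*y. S = 3*y**4 - 31/4*y**2 - 3*y + 7/4.
  leading term y**4: no divisor's leading term divides it; move 3*y**4 to the remainder.
  leading term y**2: no divisor's leading term divides it; move -31/4*y**2 to the remainder.
  leading term y: no divisor's leading term divides it; move -3*y to the remainder.
  leading term 1: no divisor's leading term divides it; move 7/4 to the remainder.
  remainder 3*y**4 - 31/4*y**2 - 3*y + 7/4 ≠ 0; add h_5 = 3*y**4 - 31/4*y**2 - 3*y + 7/4 to the basis.

The other S-polynomials (S(f_1,h_4), S(f_2,h_4), S(h_3,h_4), S(f_1,h_5), S(f_2,h_5), S(h_3,h_5), S(h_4,h_5)) all reduce to 0 modulo the current basis, so we have a Gröbner basis.
Inter-reduce: drop elements whose leading term is divisible by another's, tail-reduce, and make monic.
Reduced Gröbner basis: {x - 3*y**3 + 7*y + 3, y**4 - 31/12*y**2 - y + 7/12}.
Label its elements g_1 = x - 3*y**3 + 7*y + 3, g_2 = y**4 - 31/12*y**2 - y + 7/12.

Reduce p = -2*x**2 - 4*x*y + x + 4*y + 1 modulo G:
  leading term x**2: subtract (-2*x)·g_1 from -2*x**2 - 4*x*y + x + 4*y + 1 → -6*x*y**3 + 10*x*y + 7*x + 4*y + 1
  leading term x*y**3: subtract (-6*y**3)·g_1 from -6*x*y**3 + 10*x*y + 7*x + 4*y + 1 → 10*x*y + 7*x - 18*y**6 + 42*y**4 + 18*y**3 + 4*y + 1
  leading term x*y: subtract (10*y)·g_1 from 10*x*y + 7*x - 18*y**6 + 42*y**4 + 18*y**3 + 4*y + 1 → 7*x - 18*y**6 + 72*y**4 + 18*y**3 - 70*y**2 - 26*y + 1
  leading term x: subtract (7)·g_1 from 7*x - 18*y**6 + 72*y**4 + 18*y**3 - 70*y**2 - 26*y + 1 → -18*y**6 + 72*y**4 + 39*y**3 - 70*y**2 - 75*y - 20
  leading term y**6: subtract (-18*y**2)·g_2 from -18*y**6 + 72*y**4 + 39*y**3 - 70*y**2 - 75*y - 20 → 51/2*y**4 + 21*y**3 - 119/2*y**2 - 75*y - 20
  leading term y**4: subtract (51/2)·g_2 from 51/2*y**4 + 21*y**3 - 119/2*y**2 - 75*y - 20 → 21*y**3 + 51/8*y**2 - 99/2*y - 279/8
  leading term y**3: no divisor's leading term divides it; move 21*y**3 to the remainder.
  leading term y**2: no divisor's leading term divides it; move 51/8*y**2 to the remainder.
  leading term y: no divisor's leading term divides it; move -99/2*y to the remainder.
  leading term 1: no divisor's leading term divides it; move -279/8 to the remainder.
  normal form = 21*y**3 + 51/8*y**2 - 99/2*y - 279/8.
The normal form is nonzero, so p ∉ I. Since p minus its normal form lies in I, I + (p) = I + (r) where r = 21*y**3 + 51/8*y**2 - 99/2*y - 279/8; decide whether this ideal is the whole ring.
Run Buchberger on G together with r (pairs among the g_i already reduce to 0 since G is a Gröbner basis):
g_1 = x - 3*y**3 + 7*y + 3, LT = x.
g_2 = y**4 - 31/12*y**2 - y + 7/12, LT = y**4.
r = 21*y**3 + 51/8*y**2 - 99/2*y - 279/8, LT = y**3.

S(g_2,r): lcm = y**4. S = -17/56*y**3 - 19/84*y**2 + 37/56*y + 7/12.
  leading term y**3: subtract (-17/1176)·r from -17/56*y**3 - 19/84*y**2 + 37/56*y + 7/12 → -1261/9408*y**2 - 43/784*y + 745/9408
  leading term y**2: no divisor's leading term divides it; move -1261/9408*y**2 to the remainder.
  leading term y: no divisor's leading term divides it; move -43/784*y to the remainder.
  leading term 1: no divisor's leading term divides it; move 745/9408 to the remainder.
  remainder -1261/9408*y**2 - 43/784*y + 745/9408 ≠ 0; add m_4 = -1261/9408*y**2 - 43/784*y + 745/9408 to the basis.

S(g_2,m_4): lcm = y**4. S = -516/1261*y**3 - 30151/15132*y**2 - y + 7/12.
  leading term y**3: subtract (-172/8827)·r from -516/1261*y**3 - 30151/15132*y**2 - y + 7/12 → -15223/8148*y**2 - 17341/8827*y - 10193/105924
  leading term y**2: subtract (131152/9409)·m_4 from -15223/8148*y**2 - 17341/8827*y - 10193/105924 → -146784/122317*y - 146784/122317
  leading term y: no divisor's leading term divides it; move -146784/122317*y to the remainder.
  leading term 1: no divisor's leading term divides it; move -146784/122317 to the remainder.
  remainder -146784/122317*y - 146784/122317 ≠ 0; add m_5 = -146784/122317*y - 146784/122317 to the basis.

The other S-polynomials (S(g_1,g_2), S(g_1,r), S(g_1,m_4), S(r,m_4), S(g_1,m_5), S(g_2,m_5), S(r,m_5), S(m_4,m_5)) all reduce to 0 modulo the current basis, so we have a Gröbner basis.
Inter-reduce: drop elements whose leading term is divisible by another's, tail-reduce, and make monic.
Reduced Gröbner basis: {x - 1, y + 1}.
The reduced Gröbner basis of I + (p) is {x - 1, y + 1} ≠ {1}, a proper ideal, so the enlarged system stays consistent: p is independent of I, with normal form 21*y**3 + 51/8*y**2 - 99/2*y - 279/8.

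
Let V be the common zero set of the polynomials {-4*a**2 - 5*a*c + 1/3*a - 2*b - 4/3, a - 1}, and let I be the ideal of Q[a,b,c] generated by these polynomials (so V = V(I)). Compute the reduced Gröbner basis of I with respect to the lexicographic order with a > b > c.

f_1 = -4*a**2 - 5*a*c + 1/3*a - 2*b - 4/3, LT = a**2.
f_2 = a - 1, LT = a.

S(f_1,f_2): lcm = a**2. S = 5/4*a*c + 11/12*a + 1/2*b + 1/3.
  leading term a*c: subtract (5/4*c)·f_2 from 5/4*a*c + 11/12*a + 1/2*b + 1/3 → 11/12*a + 1/2*b + 5/4*c + 1/3
  leading term a: subtract (11/12)·f_2 from 11/12*a + 1/2*b + 5/4*c + 1/3 → 1/2*b + 5/4*c + 5/4
  leading term b: no divisor's leading term divides it; move 1/2*b to the remainder.
  leading term c: no divisor's leading term divides it; move 5/4*c to the remainder.
  leading term 1: no divisor's leading term divides it; move 5/4 to the remainder.
  remainder 1/2*b + 5/4*c + 5/4 ≠ 0; add g_3 = 1/2*b + 5/4*c + 5/4 to the basis.

The other S-polynomials (S(f_1,g_3), S(f_2,g_3)) all reduce to 0 modulo the current basis, so we have a Gröbner basis.
Inter-reduce: drop elements whose leading term is divisible by another's, tail-reduce, and make monic.

G = {a - 1, b + 5/2*c + 5/2}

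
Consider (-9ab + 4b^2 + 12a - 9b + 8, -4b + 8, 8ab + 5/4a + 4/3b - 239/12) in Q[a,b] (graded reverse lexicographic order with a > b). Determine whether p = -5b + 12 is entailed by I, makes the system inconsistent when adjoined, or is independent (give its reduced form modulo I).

Adjoining -5b + 12 makes the ideal the whole ring: the system is inconsistent.

First compute the reduced Gröbner basis of I by Buchberger's algorithm.
f_1 = -9ab + 4b^2 + 12a - 9b + 8, LT = ab.
f_2 = -4b + 8, LT = b.
f_3 = 8ab + 5/4a + 4/3b - 239/12, LT = ab.

S(f_1,f_2): lcm = ab. S = -4/9b^2 + 2/3a + b - 8/9.
  reduce S modulo (f_1, f_2, f_3):
  remainder 2/3a - 2/3 ≠ 0; add h_4 = 2/3a - 2/3 to the basis.

The other S-polynomials (S(f_1,f_3), S(f_2,f_3), S(f_1,h_4), S(f_2,h_4), S(f_3,h_4)) all reduce to 0 modulo the current basis, so we have a Gröbner basis.
Inter-reduce: drop elements whose leading term is divisible by another's, tail-reduce, and make monic.
Reduced Gröbner basis: {a - 1, b - 2}.
Label its elements g_1 = a - 1, g_2 = b - 2.

Reduce p = -5b + 12 modulo G:
  leading term b: subtract (-5)·g_2 from -5b + 12 → 2
  leading term 1: no divisor's leading term divides it; move 2 to the remainder.
  normal form = 2.
The normal form is nonzero, so p ∉ I. Since p minus its normal form lies in I, I + (p) = I + (r) where r = 2; decide whether this ideal is the whole ring.
Here r = 2 is a nonzero constant, hence a unit: 1 ∈ I + (p), the Gröbner basis of I + (p) is {1}, and the enlarged system has no common solution — adjoining p is inconsistent.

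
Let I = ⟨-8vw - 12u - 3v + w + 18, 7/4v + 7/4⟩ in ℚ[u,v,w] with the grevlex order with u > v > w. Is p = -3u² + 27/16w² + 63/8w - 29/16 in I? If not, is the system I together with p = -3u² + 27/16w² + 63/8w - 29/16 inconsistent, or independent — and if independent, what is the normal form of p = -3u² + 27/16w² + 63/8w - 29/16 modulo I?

First compute the reduced Gröbner basis of I by Buchberger's algorithm.
f_1 = -8vw - 12u - 3v + w + 18, LT = vw.
f_2 = 7/4v + 7/4, LT = v.

S(f_1,f_2): lcm = vw. S = 3/2u + ⅜v - 9/8w - 9/4.
  leading term u: no divisor's leading term divides it; move 3/2u to the remainder.
  leading term v: subtract (3/14)·f_2 from ⅜v - 9/8w - 9/4 → -9/8w - 21/8
  leading term w: no divisor's leading term divides it; move -9/8w to the remainder.
  leading term 1: no divisor's leading term divides it; move -21/8 to the remainder.
  remainder 3/2u - 9/8w - 21/8 ≠ 0; add h_3 = 3/2u - 9/8w - 21/8 to the basis.

The other S-polynomials (S(f_1,h_3), S(f_2,h_3)) all reduce to 0 modulo the current basis, so we have a Gröbner basis.
Inter-reduce: drop elements whose leading term is divisible by another's, tail-reduce, and make monic.
Reduced Gröbner basis: {u - ¾w - 7/4, v + 1}.
Label its elements g_1 = u - ¾w - 7/4, g_2 = v + 1.

Reduce p = -3u² + 27/16w² + 63/8w - 29/16 modulo G:
  leading term u²: subtract (-3u)·g_1 from -3u² + 27/16w² + 63/8w - 29/16 → -9/4uw + 27/16w² - 21/4u + 63/8w - 29/16
  leading term uw: subtract (-9/4w)·g_1 from -9/4uw + 27/16w² - 21/4u + 63/8w - 29/16 → -21/4u + 63/16w - 29/16
  leading term u: subtract (-21/4)·g_1 from -21/4u + 63/16w - 29/16 → -11
  leading term 1: no divisor's leading term divides it; move -11 to the remainder.
  normal form = -11.
The normal form is nonzero, so p ∉ I. Since p minus its normal form lies in I, I + (p) = I + (r) where r = -11; decide whether this ideal is the whole ring.
Here r = -11 is a nonzero constant, hence a unit: 1 ∈ I + (p), the Gröbner basis of I + (p) is {1}, and the enlarged system has no common solution — adjoining p is inconsistent.

Adjoining -3u² + 27/16w² + 63/8w - 29/16 makes the ideal the whole ring: the system is inconsistent.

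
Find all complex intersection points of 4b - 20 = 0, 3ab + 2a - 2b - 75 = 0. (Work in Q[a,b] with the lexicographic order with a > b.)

Compute a lex Gröbner basis by Buchberger's algorithm.
f_1 = 4b - 20, LT = b.
f_2 = 3ab + 2a - 2b - 75, LT = ab.

S(f_1,f_2): lcm = ab. S = -17/3a + 2/3b + 25.
  leading term a: no divisor's leading term divides it; move -17/3a to the remainder.
  leading term b: subtract (1/6)·f_1 from 2/3b + 25 → 85/3
  leading term 1: no divisor's leading term divides it; move 85/3 to the remainder.
  remainder -17/3a + 85/3 ≠ 0; add h_3 = -17/3a + 85/3 to the basis.

S(f_1,h_3): leading monomials are coprime, so the S-polynomial reduces to 0 (Buchberger's first criterion).
S(f_2,h_3): lcm = ab. S = 2/3a + 13/3b - 25.
  leading term a: subtract (-2/17)·h_3 from 2/3a + 13/3b - 25 → 13/3b - 65/3
  leading term b: subtract (13/12)·f_1 from 13/3b - 65/3 → 0
  remainder 0.

Every S-polynomial of the final basis reduces to 0, so we have a Gröbner basis.
Inter-reduce: drop elements whose leading term is divisible by another's, tail-reduce, and make monic.
Reduced Gröbner basis: {a - 5, b - 5}.

The lex basis is triangular: the last element involves only b. Solving b - 5 = 0 gives b ∈ {5}; substituting each value into the earlier elements determines the remaining variables.
  b = 5: the earlier basis element becomes a - 5 = 0, giving a = 5 — point (5, 5).
Check: every point annihilates each of the original generators.

{(5, 5)}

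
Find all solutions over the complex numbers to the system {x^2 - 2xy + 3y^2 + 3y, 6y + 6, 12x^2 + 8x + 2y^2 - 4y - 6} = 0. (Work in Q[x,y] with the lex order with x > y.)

{(0, -1)}

Compute a lex Gröbner basis by Buchberger's algorithm.
f_1 = x^2 - 2xy + 3y^2 + 3y, LT = x^2.
f_2 = 6y + 6, LT = y.
f_3 = 12x^2 + 8x + 2y^2 - 4y - 6, LT = x^2.

S(f_1,f_3): lcm = x^2. S = -2xy - 2/3x + 17/6y^2 + 10/3y + 1/2.
  reduce S modulo (f_1, f_2, f_3):
  remainder 4/3x ≠ 0; add h_4 = 4/3x to the basis.

The other S-polynomials (S(f_1,f_2), S(f_2,f_3), S(f_1,h_4), S(f_2,h_4), S(f_3,h_4)) all reduce to 0 modulo the current basis, so we have a Gröbner basis.
Inter-reduce: drop elements whose leading term is divisible by another's, tail-reduce, and make monic.
Reduced Gröbner basis: {x, y + 1}.

Elimination: the polynomial y + 1 lies in the elimination ideal for y, so y ∈ {-1}. For each such y, the remaining basis elements (now univariate) give the rest of the solution.
  y = -1: the earlier basis element becomes x = 0, giving x = 0 — point (0, -1).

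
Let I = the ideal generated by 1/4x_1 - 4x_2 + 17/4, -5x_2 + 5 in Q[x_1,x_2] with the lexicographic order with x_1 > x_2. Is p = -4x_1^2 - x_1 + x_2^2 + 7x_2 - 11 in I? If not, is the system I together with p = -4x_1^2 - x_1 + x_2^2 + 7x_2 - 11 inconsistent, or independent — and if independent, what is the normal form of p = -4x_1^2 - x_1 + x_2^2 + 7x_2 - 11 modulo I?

Adjoining -4x_1^2 - x_1 + x_2^2 + 7x_2 - 11 makes the ideal the whole ring: the system is inconsistent.

First compute the reduced Gröbner basis of I by Buchberger's algorithm.
f_1 = 1/4x_1 - 4x_2 + 17/4, LT = x_1.
f_2 = -5x_2 + 5, LT = x_2.

The S-polynomials (S(f_1,f_2)) all reduce to 0 modulo the current basis, so we have a Gröbner basis.
Inter-reduce: drop elements whose leading term is divisible by another's, tail-reduce, and make monic.
Reduced Gröbner basis: {x_1 + 1, x_2 - 1}.
Label its elements g_1 = x_1 + 1, g_2 = x_2 - 1.

Reduce p = -4x_1^2 - x_1 + x_2^2 + 7x_2 - 11 modulo G:
  leading term x_1^2: subtract (-4x_1)·g_1 from -4x_1^2 - x_1 + x_2^2 + 7x_2 - 11 → 3x_1 + x_2^2 + 7x_2 - 11
  leading term x_1: subtract (3)·g_1 from 3x_1 + x_2^2 + 7x_2 - 11 → x_2^2 + 7x_2 - 14
  leading term x_2^2: subtract (x_2)·g_2 from x_2^2 + 7x_2 - 14 → 8x_2 - 14
  leading term x_2: subtract (8)·g_2 from 8x_2 - 14 → -6
  leading term 1: no divisor's leading term divides it; move -6 to the remainder.
  normal form = -6.
The normal form is nonzero, so p ∉ I. Since p minus its normal form lies in I, I + (p) = I + (r) where r = -6; decide whether this ideal is the whole ring.
Here r = -6 is a nonzero constant, hence a unit: 1 ∈ I + (p), the Gröbner basis of I + (p) is {1}, and the enlarged system has no common solution — adjoining p is inconsistent.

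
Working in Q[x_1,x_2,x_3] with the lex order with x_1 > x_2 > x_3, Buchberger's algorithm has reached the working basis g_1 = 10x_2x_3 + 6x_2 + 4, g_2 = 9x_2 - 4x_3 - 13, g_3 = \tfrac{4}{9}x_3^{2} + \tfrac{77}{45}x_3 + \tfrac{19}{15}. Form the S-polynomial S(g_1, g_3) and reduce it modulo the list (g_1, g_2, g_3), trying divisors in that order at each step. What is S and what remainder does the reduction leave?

S(g_1, g_3) = -\tfrac{13}{4}x_2x_3 - \tfrac{57}{20}x_2 + \tfrac{2}{5}x_3; remainder on division = 0.

lcm(LM(g_1), LM(g_3)) = x_2x_3^{2}.
S = (lcm/LT(g_1))·g_1 − (lcm/LT(g_3))·g_3 = -\tfrac{13}{4}x_2x_3 - \tfrac{57}{20}x_2 + \tfrac{2}{5}x_3.
Reduce S modulo (g_1, g_2, g_3) in that order:
  leading term x_2x_3: subtract (-\tfrac{13}{40})·g_1 from -\tfrac{13}{4}x_2x_3 - \tfrac{57}{20}x_2 + \tfrac{2}{5}x_3 → -\tfrac{9}{10}x_2 + \tfrac{2}{5}x_3 + \tfrac{13}{10}
  leading term x_2: subtract (-\tfrac{1}{10})·g_2 from -\tfrac{9}{10}x_2 + \tfrac{2}{5}x_3 + \tfrac{13}{10} → 0
The remainder is 0, so this S-polynomial contributes no new basis element.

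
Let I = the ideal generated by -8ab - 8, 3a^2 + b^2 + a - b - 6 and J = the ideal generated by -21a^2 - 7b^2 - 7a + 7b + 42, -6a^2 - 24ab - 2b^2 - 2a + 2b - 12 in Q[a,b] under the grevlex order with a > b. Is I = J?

Since reduced Gröbner bases are canonical representatives of ideals under a given ordering, it suffices to compute and compare them.
Buchberger on the first generating set:
f_1 = -8ab - 8, LT = ab.
f_2 = 3a^2 + b^2 + a - b - 6, LT = a^2.

S(f_1,f_2): lcm = a^2b. S = -1/3b^3 - 1/3ab + 1/3b^2 + a + 2b.
  leading term b^3: no divisor's leading term divides it; move -1/3b^3 to the remainder.
  leading term ab: subtract (1/24)·f_1 from -1/3ab + 1/3b^2 + a + 2b → 1/3b^2 + a + 2b + 1/3
  leading term b^2: no divisor's leading term divides it; move 1/3b^2 to the remainder.
  leading term a: no divisor's leading term divides it; move a to the remainder.
  leading term b: no divisor's leading term divides it; move 2b to the remainder.
  leading term 1: no divisor's leading term divides it; move 1/3 to the remainder.
  remainder -1/3b^3 + 1/3b^2 + a + 2b + 1/3 ≠ 0; add g_3 = -1/3b^3 + 1/3b^2 + a + 2b + 1/3 to the basis.

The other S-polynomials (S(f_1,g_3), S(f_2,g_3)) all reduce to 0 modulo the current basis, so we have a Gröbner basis.
Inter-reduce: drop elements whose leading term is divisible by another's, tail-reduce, and make monic.
Reduced Gröbner basis: {b^3 - b^2 - 3a - 6b - 1, a^2 + 1/3b^2 + 1/3a - 1/3b - 2, ab + 1}.

Buchberger on the second generating set:
h_1 = -21a^2 - 7b^2 - 7a + 7b + 42, LT = a^2.
h_2 = -6a^2 - 24ab - 2b^2 - 2a + 2b - 12, LT = a^2.

S(h_1,h_2): lcm = a^2. S = -4ab - 4.
  leading term ab: no divisor's leading term divides it; move -4ab to the remainder.
  leading term 1: no divisor's leading term divides it; move -4 to the remainder.
  remainder -4ab - 4 ≠ 0; add k_3 = -4ab - 4 to the basis.

S(h_1,k_3): lcm = a^2b. S = 1/3b^3 + 1/3ab - 1/3b^2 - a - 2b.
  leading term b^3: no divisor's leading term divides it; move 1/3b^3 to the remainder.
  leading term ab: subtract (-1/12)·k_3 from 1/3ab - 1/3b^2 - a - 2b → -1/3b^2 - a - 2b - 1/3
  leading term b^2: no divisor's leading term divides it; move -1/3b^2 to the remainder.
  leading term a: no divisor's leading term divides it; move -a to the remainder.
  leading term b: no divisor's leading term divides it; move -2b to the remainder.
  leading term 1: no divisor's leading term divides it; move -1/3 to the remainder.
  remainder 1/3b^3 - 1/3b^2 - a - 2b - 1/3 ≠ 0; add k_4 = 1/3b^3 - 1/3b^2 - a - 2b - 1/3 to the basis.

The other S-polynomials (S(h_2,k_3), S(h_1,k_4), S(h_2,k_4), S(k_3,k_4)) all reduce to 0 modulo the current basis, so we have a Gröbner basis.
Inter-reduce: drop elements whose leading term is divisible by another's, tail-reduce, and make monic.
Reduced Gröbner basis: {b^3 - b^2 - 3a - 6b - 1, a^2 + 1/3b^2 + 1/3a - 1/3b - 2, ab + 1}.

These coincide, so the ideals are equal.

Yes, the ideals are equal.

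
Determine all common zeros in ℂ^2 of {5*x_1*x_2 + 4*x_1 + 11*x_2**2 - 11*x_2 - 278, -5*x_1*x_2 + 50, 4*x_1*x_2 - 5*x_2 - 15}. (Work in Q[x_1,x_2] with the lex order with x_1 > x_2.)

Compute a lex Gröbner basis by Buchberger's algorithm.
f_1 = 5*x_1*x_2 + 4*x_1 + 11*x_2**2 - 11*x_2 - 278, LT = x_1*x_2.
f_2 = -5*x_1*x_2 + 50, LT = x_1*x_2.
f_3 = 4*x_1*x_2 - 5*x_2 - 15, LT = x_1*x_2.

S(f_1,f_2): lcm = x_1*x_2. S = 4/5*x_1 + 11/5*x_2**2 - 11/5*x_2 - 228/5.
  reduce S modulo (f_1, f_2, f_3):
  remainder 4/5*x_1 + 11/5*x_2**2 - 11/5*x_2 - 228/5 ≠ 0; add h_4 = 4/5*x_1 + 11/5*x_2**2 - 11/5*x_2 - 228/5 to the basis.

S(f_1,f_3): lcm = x_1*x_2. S = 4/5*x_1 + 11/5*x_2**2 - 19/20*x_2 - 1037/20.
  reduce S modulo (f_1, f_2, f_3, h_4):
  remainder 5/4*x_2 - 25/4 ≠ 0; add h_5 = 5/4*x_2 - 25/4 to the basis.

The other S-polynomials (S(f_2,f_3), S(f_1,h_4), S(f_2,h_4), S(f_3,h_4), S(f_1,h_5), S(f_2,h_5), S(f_3,h_5), S(h_4,h_5)) all reduce to 0 modulo the current basis, so we have a Gröbner basis.
Inter-reduce: drop elements whose leading term is divisible by another's, tail-reduce, and make monic.
Reduced Gröbner basis: {x_1 - 2, x_2 - 5}.

Since the basis is lex-ordered, x_2 - 5 is univariate in x_2. Its roots are {5}. Back-substituting each root into the other basis elements fixes the other coordinates.
  x_2 = 5: the earlier basis element becomes x_1 - 2 = 0, giving x_1 = 2 — point (2, 5).

{(2, 5)}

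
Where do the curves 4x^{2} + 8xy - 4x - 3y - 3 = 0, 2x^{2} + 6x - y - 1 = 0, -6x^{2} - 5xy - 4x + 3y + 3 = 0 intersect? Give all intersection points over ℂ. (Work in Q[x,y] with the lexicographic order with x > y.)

Compute a lex Gröbner basis by Buchberger's algorithm.
f_1 = 4x^{2} + 8xy - 4x - 3y - 3, LT = x^{2}.
f_2 = 2x^{2} + 6x - y - 1, LT = x^{2}.
f_3 = -6x^{2} - 5xy - 4x + 3y + 3, LT = x^{2}.

S(f_1,f_2): lcm = x^{2}. S = 2xy - 4x - \tfrac{1}{4}y - \tfrac{1}{4}.
  leading term xy: no divisor's leading term divides it; move 2xy to the remainder.
  leading term x: no divisor's leading term divides it; move -4x to the remainder.
  leading term y: no divisor's leading term divides it; move -\tfrac{1}{4}y to the remainder.
  leading term 1: no divisor's leading term divides it; move -\tfrac{1}{4} to the remainder.
  remainder 2xy - 4x - \tfrac{1}{4}y - \tfrac{1}{4} ≠ 0; add h_4 = 2xy - 4x - \tfrac{1}{4}y - \tfrac{1}{4} to the basis.

S(f_1,f_3): lcm = x^{2}. S = \tfrac{7}{6}xy - \tfrac{5}{3}x - \tfrac{1}{4}y - \tfrac{1}{4}.
  leading term xy: subtract (\tfrac{7}{12})·h_4 from \tfrac{7}{6}xy - \tfrac{5}{3}x - \tfrac{1}{4}y - \tfrac{1}{4} → \tfrac{2}{3}x - \tfrac{5}{48}y - \tfrac{5}{48}
  leading term x: no divisor's leading term divides it; move \tfrac{2}{3}x to the remainder.
  leading term y: no divisor's leading term divides it; move -\tfrac{5}{48}y to the remainder.
  leading term 1: no divisor's leading term divides it; move -\tfrac{5}{48} to the remainder.
  remainder \tfrac{2}{3}x - \tfrac{5}{48}y - \tfrac{5}{48} ≠ 0; add h_5 = \tfrac{2}{3}x - \tfrac{5}{48}y - \tfrac{5}{48} to the basis.

S(f_1,h_4): lcm = x^{2}y. S = 2x^{2} + 2xy^{2} - \tfrac{7}{8}xy + \tfrac{1}{8}x - \tfrac{3}{4}y^{2} - \tfrac{3}{4}y.
  leading term x^{2}: subtract (\tfrac{1}{2})·f_1 from 2x^{2} + 2xy^{2} - \tfrac{7}{8}xy + \tfrac{1}{8}x - \tfrac{3}{4}y^{2} - \tfrac{3}{4}y → 2xy^{2} - \tfrac{39}{8}xy + \tfrac{17}{8}x - \tfrac{3}{4}y^{2} + \tfrac{3}{4}y + \tfrac{3}{2}
  leading term xy^{2}: subtract (y)·h_4 from 2xy^{2} - \tfrac{39}{8}xy + \tfrac{17}{8}x - \tfrac{3}{4}y^{2} + \tfrac{3}{4}y + \tfrac{3}{2} → -\tfrac{7}{8}xy + \tfrac{17}{8}x - \tfrac{1}{2}y^{2} + y + \tfrac{3}{2}
  leading term xy: subtract (-\tfrac{7}{16})·h_4 from -\tfrac{7}{8}xy + \tfrac{17}{8}x - \tfrac{1}{2}y^{2} + y + \tfrac{3}{2} → \tfrac{3}{8}x - \tfrac{1}{2}y^{2} + \tfrac{57}{64}y + \tfrac{89}{64}
  leading term x: subtract (\tfrac{9}{16})·h_5 from \tfrac{3}{8}x - \tfrac{1}{2}y^{2} + \tfrac{57}{64}y + \tfrac{89}{64} → -\tfrac{1}{2}y^{2} + \tfrac{243}{256}y + \tfrac{371}{256}
  leading term y^{2}: no divisor's leading term divides it; move -\tfrac{1}{2}y^{2} to the remainder.
  leading term y: no divisor's leading term divides it; move \tfrac{243}{256}y to the remainder.
  leading term 1: no divisor's leading term divides it; move \tfrac{371}{256} to the remainder.
  remainder -\tfrac{1}{2}y^{2} + \tfrac{243}{256}y + \tfrac{371}{256} ≠ 0; add h_6 = -\tfrac{1}{2}y^{2} + \tfrac{243}{256}y + \tfrac{371}{256} to the basis.

S(f_3,h_4): lcm = x^{2}y. S = 2x^{2} + \tfrac{5}{6}xy^{2} + \tfrac{19}{24}xy + \tfrac{1}{8}x - \tfrac{1}{2}y^{2} - \tfrac{1}{2}y.
  leading term x^{2}: subtract (\tfrac{1}{2})·f_1 from 2x^{2} + \tfrac{5}{6}xy^{2} + \tfrac{19}{24}xy + \tfrac{1}{8}x - \tfrac{1}{2}y^{2} - \tfrac{1}{2}y → \tfrac{5}{6}xy^{2} - \tfrac{77}{24}xy + \tfrac{17}{8}x - \tfrac{1}{2}y^{2} + y + \tfrac{3}{2}
  leading term xy^{2}: subtract (\tfrac{5}{12}y)·h_4 from \tfrac{5}{6}xy^{2} - \tfrac{77}{24}xy + \tfrac{17}{8}x - \tfrac{1}{2}y^{2} + y + \tfrac{3}{2} → -\tfrac{37}{24}xy + \tfrac{17}{8}x - \tfrac{19}{48}y^{2} + \tfrac{53}{48}y + \tfrac{3}{2}
  leading term xy: subtract (-\tfrac{37}{48})·h_4 from -\tfrac{37}{24}xy + \tfrac{17}{8}x - \tfrac{19}{48}y^{2} + \tfrac{53}{48}y + \tfrac{3}{2} → -\tfrac{23}{24}x - \tfrac{19}{48}y^{2} + \tfrac{175}{192}y + \tfrac{251}{192}
  leading term x: subtract (-\tfrac{23}{16})·h_5 from -\tfrac{23}{24}x - \tfrac{19}{48}y^{2} + \tfrac{175}{192}y + \tfrac{251}{192} → -\tfrac{19}{48}y^{2} + \tfrac{195}{256}y + \tfrac{889}{768}
  leading term y^{2}: subtract (\tfrac{19}{24})·h_6 from -\tfrac{19}{48}y^{2} + \tfrac{195}{256}y + \tfrac{889}{768} → \tfrac{21}{2048}y + \tfrac{21}{2048}
  leading term y: no divisor's leading term divides it; move \tfrac{21}{2048}y to the remainder.
  leading term 1: no divisor's leading term divides it; move \tfrac{21}{2048} to the remainder.
  remainder \tfrac{21}{2048}y + \tfrac{21}{2048} ≠ 0; add h_7 = \tfrac{21}{2048}y + \tfrac{21}{2048} to the basis.

The other S-polynomials (S(f_2,f_3), S(f_2,h_4), S(f_1,h_5), S(f_2,h_5), S(f_3,h_5), S(h_4,h_5), S(f_1,h_6), S(f_2,h_6), S(f_3,h_6), S(h_4,h_6), S(h_5,h_6), S(f_1,h_7), S(f_2,h_7), S(f_3,h_7), S(h_4,h_7), S(h_5,h_7), S(h_6,h_7)) all reduce to 0 modulo the current basis, so we have a Gröbner basis.
Inter-reduce: drop elements whose leading term is divisible by another's, tail-reduce, and make monic.
Reduced Gröbner basis: {x, y + 1}.

The lex basis is triangular: the last element involves only y. Solving y + 1 = 0 gives y ∈ {-1}; substituting each value into the earlier elements determines the remaining variables.
  y = -1: the earlier basis element becomes x = 0, giving x = 0 — point (0, -1).

{(0, -1)}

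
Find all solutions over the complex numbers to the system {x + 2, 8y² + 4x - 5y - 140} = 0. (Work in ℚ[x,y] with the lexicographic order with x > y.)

Compute a lex Gröbner basis by Buchberger's algorithm.
f_1 = x + 2, LT = x.
f_2 = 4x + 8y² - 5y - 140, LT = x.

S(f_1,f_2): lcm = x. S = -2y² + 5/4y + 37.
  leading term y²: no divisor's leading term divides it; move -2y² to the remainder.
  leading term y: no divisor's leading term divides it; move 5/4y to the remainder.
  leading term 1: no divisor's leading term divides it; move 37 to the remainder.
  remainder -2y² + 5/4y + 37 ≠ 0; add h_3 = -2y² + 5/4y + 37 to the basis.

S(f_1,h_3): leading monomials are coprime, so the S-polynomial reduces to 0 (Buchberger's first criterion).
S(f_2,h_3): leading monomials are coprime, so the S-polynomial reduces to 0 (Buchberger's first criterion).
Every S-polynomial of the final basis reduces to 0, so we have a Gröbner basis.
Inter-reduce: drop elements whose leading term is divisible by another's, tail-reduce, and make monic.
Reduced Gröbner basis: {x + 2, y² - ⅝y - 37/2}.

The lex basis is triangular: the last element involves only y. Solving y² - ⅝y - 37/2 = 0 gives y ∈ {-4, 37/8}; substituting each value into the earlier elements determines the remaining variables.
  y = -4: the earlier basis element becomes x + 2 = 0, giving x = -2 — point (-2, -4).
  y = 37/8: the earlier basis element becomes x + 2 = 0, giving x = -2 — point (-2, 37/8).
Each listed point satisfies every original equation (direct substitution).
This is the nonlinear analogue of row-reducing a linear system.

{(-2, -4), (-2, 37/8)}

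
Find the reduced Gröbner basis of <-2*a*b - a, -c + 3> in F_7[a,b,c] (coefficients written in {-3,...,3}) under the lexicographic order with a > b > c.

G = {a*b - 3*a, c - 3}

f_1 = -2*a*b - a, LT = a*b.
f_2 = -c + 3, LT = c.

S(f_1,f_2): leading monomials are coprime, so the S-polynomial reduces to 0 (Buchberger's first criterion).
Every S-polynomial of the final basis reduces to 0, so we have a Gröbner basis.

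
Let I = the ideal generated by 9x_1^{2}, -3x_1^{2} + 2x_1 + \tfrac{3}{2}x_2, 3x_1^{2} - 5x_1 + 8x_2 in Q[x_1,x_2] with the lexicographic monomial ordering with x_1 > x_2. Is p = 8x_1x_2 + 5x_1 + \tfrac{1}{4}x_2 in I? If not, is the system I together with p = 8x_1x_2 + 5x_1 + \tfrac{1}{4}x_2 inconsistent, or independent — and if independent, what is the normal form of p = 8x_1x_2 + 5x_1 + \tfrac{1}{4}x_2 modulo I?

First compute the reduced Gröbner basis of I by Buchberger's algorithm.
f_1 = 9x_1^{2}, LT = x_1^{2}.
f_2 = -3x_1^{2} + 2x_1 + \tfrac{3}{2}x_2, LT = x_1^{2}.
f_3 = 3x_1^{2} - 5x_1 + 8x_2, LT = x_1^{2}.

S(f_1,f_2): lcm = x_1^{2}. S = \tfrac{2}{3}x_1 + \tfrac{1}{2}x_2.
  reduce S modulo (f_1, f_2, f_3):
  remainder \tfrac{2}{3}x_1 + \tfrac{1}{2}x_2 ≠ 0; add h_4 = \tfrac{2}{3}x_1 + \tfrac{1}{2}x_2 to the basis.

S(f_1,f_3): lcm = x_1^{2}. S = \tfrac{5}{3}x_1 - \tfrac{8}{3}x_2.
  reduce S modulo (f_1, f_2, f_3, h_4):
  remainder -\tfrac{47}{12}x_2 ≠ 0; add h_5 = -\tfrac{47}{12}x_2 to the basis.

The other S-polynomials (S(f_2,f_3), S(f_1,h_4), S(f_2,h_4), S(f_3,h_4), S(f_1,h_5), S(f_2,h_5), S(f_3,h_5), S(h_4,h_5)) all reduce to 0 modulo the current basis, so we have a Gröbner basis.
Inter-reduce: drop elements whose leading term is divisible by another's, tail-reduce, and make monic.
Reduced Gröbner basis: {x_1, x_2}.
Label its elements g_1 = x_1, g_2 = x_2.

Reduce p = 8x_1x_2 + 5x_1 + \tfrac{1}{4}x_2 modulo G:
  leading term x_1x_2: subtract (8x_2)·g_1 from 8x_1x_2 + 5x_1 + \tfrac{1}{4}x_2 → 5x_1 + \tfrac{1}{4}x_2
  leading term x_1: subtract (5)·g_1 from 5x_1 + \tfrac{1}{4}x_2 → \tfrac{1}{4}x_2
  leading term x_2: subtract (\tfrac{1}{4})·g_2 from \tfrac{1}{4}x_2 → 0
  normal form = 0.
Since the normal form is 0, p ∈ I.

8x_1x_2 + 5x_1 + \tfrac{1}{4}x_2 lies in I (it reduces to 0).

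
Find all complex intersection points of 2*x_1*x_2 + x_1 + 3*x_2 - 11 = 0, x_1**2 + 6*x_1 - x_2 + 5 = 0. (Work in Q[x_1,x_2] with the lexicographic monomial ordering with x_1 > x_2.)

{(-4, -3), (-7/4 - sqrt(41)/4, 1/8 - 5*sqrt(41)/8), (-7/4 + sqrt(41)/4, 1/8 + 5*sqrt(41)/8)}

Compute a lex Gröbner basis by Buchberger's algorithm.
f_1 = 2*x_1*x_2 + x_1 + 3*x_2 - 11, LT = x_1*x_2.
f_2 = x_1**2 + 6*x_1 - x_2 + 5, LT = x_1**2.

S(f_1,f_2): lcm = x_1**2*x_2. S = 1/2*x_1**2 - 9/2*x_1*x_2 - 11/2*x_1 + x_2**2 - 5*x_2.
  leading term x_1**2: subtract (1/2)·f_2 from 1/2*x_1**2 - 9/2*x_1*x_2 - 11/2*x_1 + x_2**2 - 5*x_2 → -9/2*x_1*x_2 - 17/2*x_1 + x_2**2 - 9/2*x_2 - 5/2
  leading term x_1*x_2: subtract (-9/4)·f_1 from -9/2*x_1*x_2 - 17/2*x_1 + x_2**2 - 9/2*x_2 - 5/2 → -25/4*x_1 + x_2**2 + 9/4*x_2 - 109/4
  leading term x_1: no divisor's leading term divides it; move -25/4*x_1 to the remainder.
  leading term x_2**2: no divisor's leading term divides it; move x_2**2 to the remainder.
  leading term x_2: no divisor's leading term divides it; move 9/4*x_2 to the remainder.
  leading term 1: no divisor's leading term divides it; move -109/4 to the remainder.
  remainder -25/4*x_1 + x_2**2 + 9/4*x_2 - 109/4 ≠ 0; add h_3 = -25/4*x_1 + x_2**2 + 9/4*x_2 - 109/4 to the basis.

S(f_1,h_3): lcm = x_1*x_2. S = 1/2*x_1 + 4/25*x_2**3 + 9/25*x_2**2 - 143/50*x_2 - 11/2.
  leading term x_1: subtract (-2/25)·h_3 from 1/2*x_1 + 4/25*x_2**3 + 9/25*x_2**2 - 143/50*x_2 - 11/2 → 4/25*x_2**3 + 11/25*x_2**2 - 67/25*x_2 - 192/25
  leading term x_2**3: no divisor's leading term divides it; move 4/25*x_2**3 to the remainder.
  leading term x_2**2: no divisor's leading term divides it; move 11/25*x_2**2 to the remainder.
  leading term x_2: no divisor's leading term divides it; move -67/25*x_2 to the remainder.
  leading term 1: no divisor's leading term divides it; move -192/25 to the remainder.
  remainder 4/25*x_2**3 + 11/25*x_2**2 - 67/25*x_2 - 192/25 ≠ 0; add h_4 = 4/25*x_2**3 + 11/25*x_2**2 - 67/25*x_2 - 192/25 to the basis.

The other S-polynomials (S(f_2,h_3), S(f_1,h_4), S(f_2,h_4), S(h_3,h_4)) all reduce to 0 modulo the current basis, so we have a Gröbner basis.
Inter-reduce: drop elements whose leading term is divisible by another's, tail-reduce, and make monic.
Reduced Gröbner basis: {x_1 - 4/25*x_2**2 - 9/25*x_2 + 109/25, x_2**3 + 11/4*x_2**2 - 67/4*x_2 - 48}.

The lex basis is triangular: the last element involves only x_2. Solving x_2**3 + 11/4*x_2**2 - 67/4*x_2 - 48 = 0 gives x_2 ∈ {-3, 1/8 - 5*sqrt(41)/8, 1/8 + 5*sqrt(41)/8}; substituting each value into the earlier elements determines the remaining variables.
  x_2 = -3: the earlier basis element becomes x_1 + 4 = 0, giving x_1 = -4 — point (-4, -3).
  x_2 = 1/8 - 5*sqrt(41)/8: the earlier basis element becomes x_1 + sqrt(41)/4 + 7/4 = 0, giving x_1 = -7/4 - sqrt(41)/4 — point (-7/4 - sqrt(41)/4, 1/8 - 5*sqrt(41)/8).
  x_2 = 1/8 + 5*sqrt(41)/8: the earlier basis element becomes x_1 - sqrt(41)/4 + 7/4 = 0, giving x_1 = -7/4 + sqrt(41)/4 — point (-7/4 + sqrt(41)/4, 1/8 + 5*sqrt(41)/8).
Substituting each solution back into the original system confirms all equations vanish.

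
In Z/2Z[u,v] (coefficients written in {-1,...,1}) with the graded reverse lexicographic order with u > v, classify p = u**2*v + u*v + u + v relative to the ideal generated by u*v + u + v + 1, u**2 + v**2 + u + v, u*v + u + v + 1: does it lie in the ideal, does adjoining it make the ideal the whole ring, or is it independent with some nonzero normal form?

First compute the reduced Gröbner basis of I by Buchberger's algorithm.
f_1 = u*v + u + v + 1, LT = u*v.
f_2 = u**2 + v**2 + u + v, LT = u**2.
f_3 = u*v + u + v + 1, LT = u*v.

S(f_1,f_2): lcm = u**2*v. S = v**3 + u**2 + v**2 + u.
  reduce S modulo (f_1, f_2, f_3):
  remainder v**3 + v ≠ 0; add h_4 = v**3 + v to the basis.

The other S-polynomials (S(f_1,f_3), S(f_2,f_3), S(f_1,h_4), S(f_2,h_4), S(f_3,h_4)) all reduce to 0 modulo the current basis, so we have a Gröbner basis.
Inter-reduce: drop elements whose leading term is divisible by another's, tail-reduce, and make monic.
Reduced Gröbner basis: {v**3 + v, u**2 + v**2 + u + v, u*v + u + v + 1}.
Label its elements g_1 = v**3 + v, g_2 = u**2 + v**2 + u + v, g_3 = u*v + u + v + 1.

Reduce p = u**2*v + u*v + u + v modulo G:
  leading term u**2*v: subtract (v)·g_2 from u**2*v + u*v + u + v → v**3 + v**2 + u + v
  leading term v**3: subtract (1)·g_1 from v**3 + v**2 + u + v → v**2 + u
  leading term v**2: no divisor's leading term divides it; move v**2 to the remainder.
  leading term u: no divisor's leading term divides it; move u to the remainder.
  normal form = v**2 + u.
The normal form is nonzero, so p ∉ I. Since p minus its normal form lies in I, I + (p) = I + (r) where r = v**2 + u; decide whether this ideal is the whole ring.
Run Buchberger on G together with r (pairs among the g_i already reduce to 0 since G is a Gröbner basis):
g_1 = v**3 + v, LT = v**3.
g_2 = u**2 + v**2 + u + v, LT = u**2.
g_3 = u*v + u + v + 1, LT = u*v.
r = v**2 + u, LT = v**2.

S(g_1,r): lcm = v**3. S = u*v + v.
  reduce S modulo (g_1, g_2, g_3, r):
  remainder u + 1 ≠ 0; add m_5 = u + 1 to the basis.

S(g_3,r): lcm = u*v**2. S = u**2 + u*v + v**2 + v.
  reduce S modulo (g_1, g_2, g_3, r, m_5):
  remainder v + 1 ≠ 0; add m_6 = v + 1 to the basis.

The other S-polynomials (S(g_1,g_2), S(g_1,g_3), S(g_2,g_3), S(g_2,r), S(g_1,m_5), S(g_2,m_5), S(g_3,m_5), S(r,m_5), S(g_1,m_6), S(g_2,m_6), S(g_3,m_6), S(r,m_6), S(m_5,m_6)) all reduce to 0 modulo the current basis, so we have a Gröbner basis.
Inter-reduce: drop elements whose leading term is divisible by another's, tail-reduce, and make monic.
Reduced Gröbner basis: {u + 1, v + 1}.
The reduced Gröbner basis of I + (p) is {u + 1, v + 1} ≠ {1}, a proper ideal, so the enlarged system stays consistent: p is independent of I, with normal form v**2 + u.

u**2*v + u*v + u + v is independent of I; its normal form modulo I is v**2 + u.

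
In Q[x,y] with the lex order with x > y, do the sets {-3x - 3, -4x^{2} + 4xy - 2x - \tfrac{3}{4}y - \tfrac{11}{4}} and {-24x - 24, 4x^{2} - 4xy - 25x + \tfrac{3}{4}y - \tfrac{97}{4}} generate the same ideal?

Yes, the ideals are equal.

Since reduced Gröbner bases are canonical representatives of ideals under a given ordering, it suffices to compute and compare them.
Buchberger on the first generating set:
f_1 = -3x - 3, LT = x.
f_2 = -4x^{2} + 4xy - 2x - \tfrac{3}{4}y - \tfrac{11}{4}, LT = x^{2}.

S(f_1,f_2): lcm = x^{2}. S = xy + \tfrac{1}{2}x - \tfrac{3}{16}y - \tfrac{11}{16}.
  leading term xy: subtract (-\tfrac{1}{3}y)·f_1 from xy + \tfrac{1}{2}x - \tfrac{3}{16}y - \tfrac{11}{16} → \tfrac{1}{2}x - \tfrac{19}{16}y - \tfrac{11}{16}
  leading term x: subtract (-\tfrac{1}{6})·f_1 from \tfrac{1}{2}x - \tfrac{19}{16}y - \tfrac{11}{16} → -\tfrac{19}{16}y - \tfrac{19}{16}
  leading term y: no divisor's leading term divides it; move -\tfrac{19}{16}y to the remainder.
  leading term 1: no divisor's leading term divides it; move -\tfrac{19}{16} to the remainder.
  remainder -\tfrac{19}{16}y - \tfrac{19}{16} ≠ 0; add g_3 = -\tfrac{19}{16}y - \tfrac{19}{16} to the basis.

S(f_1,g_3): leading monomials are coprime, so the S-polynomial reduces to 0 (Buchberger's first criterion).
S(f_2,g_3): leading monomials are coprime, so the S-polynomial reduces to 0 (Buchberger's first criterion).
Every S-polynomial of the final basis reduces to 0, so we have a Gröbner basis.
Inter-reduce: drop elements whose leading term is divisible by another's, tail-reduce, and make monic.
Reduced Gröbner basis: {x + 1, y + 1}.

Buchberger on the second generating set:
h_1 = -24x - 24, LT = x.
h_2 = 4x^{2} - 4xy - 25x + \tfrac{3}{4}y - \tfrac{97}{4}, LT = x^{2}.

S(h_1,h_2): lcm = x^{2}. S = xy + \tfrac{29}{4}x - \tfrac{3}{16}y + \tfrac{97}{16}.
  leading term xy: subtract (-\tfrac{1}{24}y)·h_1 from xy + \tfrac{29}{4}x - \tfrac{3}{16}y + \tfrac{97}{16} → \tfrac{29}{4}x - \tfrac{19}{16}y + \tfrac{97}{16}
  leading term x: subtract (-\tfrac{29}{96})·h_1 from \tfrac{29}{4}x - \tfrac{19}{16}y + \tfrac{97}{16} → -\tfrac{19}{16}y - \tfrac{19}{16}
  leading term y: no divisor's leading term divides it; move -\tfrac{19}{16}y to the remainder.
  leading term 1: no divisor's leading term divides it; move -\tfrac{19}{16} to the remainder.
  remainder -\tfrac{19}{16}y - \tfrac{19}{16} ≠ 0; add k_3 = -\tfrac{19}{16}y - \tfrac{19}{16} to the basis.

S(h_1,k_3): leading monomials are coprime, so the S-polynomial reduces to 0 (Buchberger's first criterion).
S(h_2,k_3): leading monomials are coprime, so the S-polynomial reduces to 0 (Buchberger's first criterion).
Every S-polynomial of the final basis reduces to 0, so we have a Gröbner basis.
Inter-reduce: drop elements whose leading term is divisible by another's, tail-reduce, and make monic.
Reduced Gröbner basis: {x + 1, y + 1}.

The two bases agree; hence the ideals are identical.
The same test decides containment: I ⊆ J iff every generator of I reduces to 0 modulo a Gröbner basis of J.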